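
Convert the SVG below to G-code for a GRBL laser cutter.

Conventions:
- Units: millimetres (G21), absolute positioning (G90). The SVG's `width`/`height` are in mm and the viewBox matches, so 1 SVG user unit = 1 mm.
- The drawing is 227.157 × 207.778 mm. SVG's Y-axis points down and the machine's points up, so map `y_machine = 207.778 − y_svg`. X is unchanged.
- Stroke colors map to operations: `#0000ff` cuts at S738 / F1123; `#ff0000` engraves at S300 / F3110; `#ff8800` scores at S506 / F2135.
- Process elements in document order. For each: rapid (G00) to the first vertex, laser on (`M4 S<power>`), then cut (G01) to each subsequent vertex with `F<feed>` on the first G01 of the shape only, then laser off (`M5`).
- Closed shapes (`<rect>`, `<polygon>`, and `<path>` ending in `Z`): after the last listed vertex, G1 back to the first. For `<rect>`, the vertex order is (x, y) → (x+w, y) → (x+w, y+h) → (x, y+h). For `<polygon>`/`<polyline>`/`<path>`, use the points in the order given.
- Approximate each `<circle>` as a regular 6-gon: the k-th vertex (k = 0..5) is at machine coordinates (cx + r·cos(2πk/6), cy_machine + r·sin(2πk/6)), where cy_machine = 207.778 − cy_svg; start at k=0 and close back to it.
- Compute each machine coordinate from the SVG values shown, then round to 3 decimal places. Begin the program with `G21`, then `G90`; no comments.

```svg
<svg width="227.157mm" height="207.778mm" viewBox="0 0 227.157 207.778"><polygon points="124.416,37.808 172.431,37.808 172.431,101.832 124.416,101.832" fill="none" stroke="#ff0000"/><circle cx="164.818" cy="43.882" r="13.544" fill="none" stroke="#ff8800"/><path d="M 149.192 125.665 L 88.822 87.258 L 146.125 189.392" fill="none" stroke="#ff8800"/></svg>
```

1 u = 1 mm; y_m = 207.778 − y.

[1] `<polygon>` rectangle, #ff0000→engrave S300 F3110: (124.416,169.970) → (172.431,169.970) → (172.431,105.946) → (124.416,105.946) → (124.416,169.970) (closed)

[2] `<circle>` circle, #ff8800→score S506 F2135: (178.362,163.896) → (171.590,175.625) → (158.046,175.625) → (151.274,163.896) → (158.046,152.167) → (171.590,152.167) → (178.362,163.896) (closed)

[3] `<path>` open polyline, #ff8800→score S506 F2135: (149.192,82.113) → (88.822,120.520) → (146.125,18.386)

G21
G90
G00 X124.416 Y169.970
M4 S300
G01 X172.431 Y169.970 F3110
G01 X172.431 Y105.946
G01 X124.416 Y105.946
G01 X124.416 Y169.970
M5
G00 X178.362 Y163.896
M4 S506
G01 X171.590 Y175.625 F2135
G01 X158.046 Y175.625
G01 X151.274 Y163.896
G01 X158.046 Y152.167
G01 X171.590 Y152.167
G01 X178.362 Y163.896
M5
G00 X149.192 Y82.113
M4 S506
G01 X88.822 Y120.520 F2135
G01 X146.125 Y18.386
M5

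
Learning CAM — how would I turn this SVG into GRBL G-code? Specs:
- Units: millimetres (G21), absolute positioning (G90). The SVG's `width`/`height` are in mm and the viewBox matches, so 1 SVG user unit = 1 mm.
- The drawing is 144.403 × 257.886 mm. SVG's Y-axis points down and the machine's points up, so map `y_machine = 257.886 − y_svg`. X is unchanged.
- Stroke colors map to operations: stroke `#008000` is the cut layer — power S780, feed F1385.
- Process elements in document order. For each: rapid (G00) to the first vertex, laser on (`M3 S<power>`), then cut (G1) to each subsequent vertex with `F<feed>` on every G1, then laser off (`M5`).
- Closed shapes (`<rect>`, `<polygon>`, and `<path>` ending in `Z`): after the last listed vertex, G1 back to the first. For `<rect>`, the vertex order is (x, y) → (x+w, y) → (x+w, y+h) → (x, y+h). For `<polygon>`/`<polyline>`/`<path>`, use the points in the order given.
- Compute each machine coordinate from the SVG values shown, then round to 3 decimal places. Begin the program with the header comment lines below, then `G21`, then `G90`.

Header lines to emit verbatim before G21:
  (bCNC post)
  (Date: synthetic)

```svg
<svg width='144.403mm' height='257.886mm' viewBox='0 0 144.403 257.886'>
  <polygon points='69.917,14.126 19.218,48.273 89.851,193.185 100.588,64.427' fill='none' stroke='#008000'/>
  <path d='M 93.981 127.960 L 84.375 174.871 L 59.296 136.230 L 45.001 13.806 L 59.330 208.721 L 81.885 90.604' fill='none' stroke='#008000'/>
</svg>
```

Since the viewBox matches the mm dimensions, user units are millimetres directly. The only transform is the Y-flip y_m = 257.886 − y_svg.

Shape 1 is a closed polygon drawn with `<polygon>`. Its stroke #008000 means cut at S780, F1385. After flipping Y the toolpath is (69.917,243.760) → (19.218,209.613) → (89.851,64.701) → (100.588,193.459) → (69.917,243.760), returning to the start.

Shape 2 is a open polyline drawn with `<path>`. Its stroke #008000 means cut at S780, F1385. After flipping Y the toolpath is (93.981,129.926) → (84.375,83.015) → (59.296,121.656) → (45.001,244.080) → (59.330,49.165) → (81.885,167.282).

(bCNC post)
(Date: synthetic)
G21
G90
G00 X69.917 Y243.760
M3 S780
G1 X19.218 Y209.613 F1385
G1 X89.851 Y64.701 F1385
G1 X100.588 Y193.459 F1385
G1 X69.917 Y243.760 F1385
M5
G00 X93.981 Y129.926
M3 S780
G1 X84.375 Y83.015 F1385
G1 X59.296 Y121.656 F1385
G1 X45.001 Y244.080 F1385
G1 X59.330 Y49.165 F1385
G1 X81.885 Y167.282 F1385
M5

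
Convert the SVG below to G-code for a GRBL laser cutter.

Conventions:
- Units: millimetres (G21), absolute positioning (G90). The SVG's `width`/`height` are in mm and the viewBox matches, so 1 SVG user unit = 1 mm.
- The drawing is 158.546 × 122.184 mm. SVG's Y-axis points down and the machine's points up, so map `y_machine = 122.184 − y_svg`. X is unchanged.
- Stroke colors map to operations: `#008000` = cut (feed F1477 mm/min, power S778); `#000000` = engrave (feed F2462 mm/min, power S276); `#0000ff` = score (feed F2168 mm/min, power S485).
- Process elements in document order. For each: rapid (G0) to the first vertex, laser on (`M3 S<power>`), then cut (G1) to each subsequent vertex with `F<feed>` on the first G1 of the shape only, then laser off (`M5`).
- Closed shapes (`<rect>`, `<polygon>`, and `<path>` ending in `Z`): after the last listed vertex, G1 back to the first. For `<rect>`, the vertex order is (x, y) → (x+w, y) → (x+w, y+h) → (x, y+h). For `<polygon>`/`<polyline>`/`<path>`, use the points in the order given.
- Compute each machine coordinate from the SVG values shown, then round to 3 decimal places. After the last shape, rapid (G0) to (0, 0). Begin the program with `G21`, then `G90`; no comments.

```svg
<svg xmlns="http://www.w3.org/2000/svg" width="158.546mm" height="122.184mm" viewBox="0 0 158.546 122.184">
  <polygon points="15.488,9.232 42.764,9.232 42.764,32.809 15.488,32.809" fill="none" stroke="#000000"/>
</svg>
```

G21
G90
G0 X15.488 Y112.952
M3 S276
G1 X42.764 Y112.952 F2462
G1 X42.764 Y89.375
G1 X15.488 Y89.375
G1 X15.488 Y112.952
M5
G0 X0.000 Y0.000

Since the viewBox matches the mm dimensions, user units are millimetres directly. The only transform is the Y-flip y_m = 122.184 − y_svg.

Shape 1 is a rectangle drawn with `<polygon>`. Its stroke #000000 means engrave at S276, F2462. After flipping Y the toolpath is (15.488,112.952) → (42.764,112.952) → (42.764,89.375) → (15.488,89.375) → (15.488,112.952), returning to the start.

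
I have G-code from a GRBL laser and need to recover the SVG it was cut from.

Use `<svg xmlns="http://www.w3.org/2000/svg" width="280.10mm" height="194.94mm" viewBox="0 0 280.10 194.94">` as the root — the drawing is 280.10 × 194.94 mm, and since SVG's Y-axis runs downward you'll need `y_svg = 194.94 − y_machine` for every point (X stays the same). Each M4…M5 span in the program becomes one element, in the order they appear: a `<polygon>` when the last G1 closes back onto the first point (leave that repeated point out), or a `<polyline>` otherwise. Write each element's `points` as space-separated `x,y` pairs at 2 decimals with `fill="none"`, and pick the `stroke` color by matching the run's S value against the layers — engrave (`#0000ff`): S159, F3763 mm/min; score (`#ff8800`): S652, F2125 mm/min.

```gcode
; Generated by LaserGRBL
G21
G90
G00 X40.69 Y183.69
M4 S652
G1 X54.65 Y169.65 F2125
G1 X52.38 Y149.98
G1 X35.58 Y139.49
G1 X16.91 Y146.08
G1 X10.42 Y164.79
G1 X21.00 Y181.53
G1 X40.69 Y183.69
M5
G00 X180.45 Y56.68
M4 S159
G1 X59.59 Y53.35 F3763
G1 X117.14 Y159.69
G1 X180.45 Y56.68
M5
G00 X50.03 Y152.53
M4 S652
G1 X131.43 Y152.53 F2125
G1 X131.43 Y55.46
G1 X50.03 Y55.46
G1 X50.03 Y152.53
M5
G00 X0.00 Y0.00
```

<svg xmlns="http://www.w3.org/2000/svg" width="280.10mm" height="194.94mm" viewBox="0 0 280.10 194.94">
  <polygon points="40.69,11.25 54.65,25.29 52.38,44.96 35.58,55.45 16.91,48.86 10.42,30.15 21.00,13.41" fill="none" stroke="#ff8800"/>
  <polygon points="180.45,138.26 59.59,141.59 117.14,35.25" fill="none" stroke="#0000ff"/>
  <polygon points="50.03,42.41 131.43,42.41 131.43,139.48 50.03,139.48" fill="none" stroke="#ff8800"/>
</svg>

Each laser-on run becomes one SVG element. Flip Y back into SVG space with y_svg = 194.94 − y_machine.

Run 1: S652 ⇒ score layer `#ff8800`. The run returns to its start, so emit a `<polygon>` with points (Y-flipped): 40.69,11.25 54.65,25.29 52.38,44.96 35.58,55.45 16.91,48.86 10.42,30.15 21.00,13.41.

Run 2: the run's S159 means `#0000ff` (engrave). The run returns to its start, so emit a `<polygon>` with points (Y-flipped): 180.45,138.26 59.59,141.59 117.14,35.25.

Run 3: the run's S652 means `#ff8800` (score). The run returns to its start, so emit a `<polygon>` with points (Y-flipped): 50.03,42.41 131.43,42.41 131.43,139.48 50.03,139.48.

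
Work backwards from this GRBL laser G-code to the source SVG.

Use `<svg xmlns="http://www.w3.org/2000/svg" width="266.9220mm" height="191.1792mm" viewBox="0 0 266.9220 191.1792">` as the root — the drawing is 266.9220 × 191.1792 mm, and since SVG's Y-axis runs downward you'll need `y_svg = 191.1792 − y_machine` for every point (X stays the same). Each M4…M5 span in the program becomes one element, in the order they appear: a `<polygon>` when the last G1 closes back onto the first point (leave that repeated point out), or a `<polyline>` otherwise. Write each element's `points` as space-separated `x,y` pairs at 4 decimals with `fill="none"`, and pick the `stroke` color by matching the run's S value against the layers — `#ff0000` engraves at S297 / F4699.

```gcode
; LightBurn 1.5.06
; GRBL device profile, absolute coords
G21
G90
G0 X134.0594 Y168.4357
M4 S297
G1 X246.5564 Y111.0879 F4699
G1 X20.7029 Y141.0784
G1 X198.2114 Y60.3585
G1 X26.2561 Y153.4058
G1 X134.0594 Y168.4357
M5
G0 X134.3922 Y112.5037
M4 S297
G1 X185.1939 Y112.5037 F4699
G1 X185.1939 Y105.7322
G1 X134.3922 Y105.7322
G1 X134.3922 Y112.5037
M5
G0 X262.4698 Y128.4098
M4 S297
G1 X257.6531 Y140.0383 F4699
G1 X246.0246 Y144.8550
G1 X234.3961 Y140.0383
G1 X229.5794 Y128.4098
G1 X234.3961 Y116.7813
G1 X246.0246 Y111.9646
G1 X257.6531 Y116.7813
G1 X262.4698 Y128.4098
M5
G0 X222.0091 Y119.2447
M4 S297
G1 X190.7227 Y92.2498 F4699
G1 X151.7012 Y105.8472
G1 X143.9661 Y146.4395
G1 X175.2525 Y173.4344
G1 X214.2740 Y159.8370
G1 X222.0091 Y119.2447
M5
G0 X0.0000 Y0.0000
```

Machine Y-up, SVG Y-down with viewBox height 191.1792, so y_svg = 191.1792 − y_machine; X carries over. Every run uses S297, so all elements get stroke `#ff0000` (engrave).

Run 1: The run returns to its start, so emit a `<polygon>` with points (Y-flipped): 134.0594,22.7435 246.5564,80.0913 20.7029,50.1008 198.2114,130.8207 26.2561,37.7734.

Run 2: The run returns to its start, so emit a `<polygon>` with points (Y-flipped): 134.3922,78.6755 185.1939,78.6755 185.1939,85.4470 134.3922,85.4470.

Run 3: The run returns to its start, so emit a `<polygon>` with points (Y-flipped): 262.4698,62.7694 257.6531,51.1409 246.0246,46.3242 234.3961,51.1409 229.5794,62.7694 234.3961,74.3979 246.0246,79.2146 257.6531,74.3979.

Run 4: The run returns to its start, so emit a `<polygon>` with points (Y-flipped): 222.0091,71.9345 190.7227,98.9294 151.7012,85.3320 143.9661,44.7397 175.2525,17.7448 214.2740,31.3422.

<svg xmlns="http://www.w3.org/2000/svg" width="266.9220mm" height="191.1792mm" viewBox="0 0 266.9220 191.1792">
  <polygon points="134.0594,22.7435 246.5564,80.0913 20.7029,50.1008 198.2114,130.8207 26.2561,37.7734" fill="none" stroke="#ff0000"/>
  <polygon points="134.3922,78.6755 185.1939,78.6755 185.1939,85.4470 134.3922,85.4470" fill="none" stroke="#ff0000"/>
  <polygon points="262.4698,62.7694 257.6531,51.1409 246.0246,46.3242 234.3961,51.1409 229.5794,62.7694 234.3961,74.3979 246.0246,79.2146 257.6531,74.3979" fill="none" stroke="#ff0000"/>
  <polygon points="222.0091,71.9345 190.7227,98.9294 151.7012,85.3320 143.9661,44.7397 175.2525,17.7448 214.2740,31.3422" fill="none" stroke="#ff0000"/>
</svg>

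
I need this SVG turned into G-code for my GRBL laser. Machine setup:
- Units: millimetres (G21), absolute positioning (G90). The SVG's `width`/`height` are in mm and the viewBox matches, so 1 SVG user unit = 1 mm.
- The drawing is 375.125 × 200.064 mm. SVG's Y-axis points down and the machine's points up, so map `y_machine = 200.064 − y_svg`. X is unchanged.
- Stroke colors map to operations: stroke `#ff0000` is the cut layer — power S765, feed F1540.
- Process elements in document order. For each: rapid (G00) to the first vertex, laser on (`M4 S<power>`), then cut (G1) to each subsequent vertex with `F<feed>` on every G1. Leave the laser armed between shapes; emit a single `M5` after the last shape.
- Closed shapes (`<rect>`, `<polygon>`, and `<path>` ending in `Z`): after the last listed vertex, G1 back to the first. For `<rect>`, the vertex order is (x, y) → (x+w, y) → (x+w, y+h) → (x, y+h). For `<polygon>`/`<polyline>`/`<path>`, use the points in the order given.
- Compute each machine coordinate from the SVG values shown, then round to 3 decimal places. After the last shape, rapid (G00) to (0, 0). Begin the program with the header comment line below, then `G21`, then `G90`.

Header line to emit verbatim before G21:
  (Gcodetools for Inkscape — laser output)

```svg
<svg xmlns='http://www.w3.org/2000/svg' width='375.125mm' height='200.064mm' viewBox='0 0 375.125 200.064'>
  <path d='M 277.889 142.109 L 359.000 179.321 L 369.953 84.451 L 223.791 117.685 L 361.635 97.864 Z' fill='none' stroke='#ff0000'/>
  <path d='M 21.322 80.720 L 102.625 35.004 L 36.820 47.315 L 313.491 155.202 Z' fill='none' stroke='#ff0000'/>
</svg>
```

(Gcodetools for Inkscape — laser output)
G21
G90
G00 X277.889 Y57.955
M4 S765
G1 X359.000 Y20.743 F1540
G1 X369.953 Y115.613 F1540
G1 X223.791 Y82.379 F1540
G1 X361.635 Y102.200 F1540
G1 X277.889 Y57.955 F1540
G00 X21.322 Y119.344
M4 S765
G1 X102.625 Y165.060 F1540
G1 X36.820 Y152.749 F1540
G1 X313.491 Y44.862 F1540
G1 X21.322 Y119.344 F1540
M5
G00 X0.000 Y0.000

1 u = 1 mm; y_m = 200.064 − y.

[1] `<path>` closed polygon, #ff0000→cut S765 F1540: (277.889,57.955) → (359.000,20.743) → (369.953,115.613) → (223.791,82.379) → (361.635,102.200) → (277.889,57.955) (closed)

[2] `<path>` closed polygon, #ff0000→cut S765 F1540: (21.322,119.344) → (102.625,165.060) → (36.820,152.749) → (313.491,44.862) → (21.322,119.344) (closed)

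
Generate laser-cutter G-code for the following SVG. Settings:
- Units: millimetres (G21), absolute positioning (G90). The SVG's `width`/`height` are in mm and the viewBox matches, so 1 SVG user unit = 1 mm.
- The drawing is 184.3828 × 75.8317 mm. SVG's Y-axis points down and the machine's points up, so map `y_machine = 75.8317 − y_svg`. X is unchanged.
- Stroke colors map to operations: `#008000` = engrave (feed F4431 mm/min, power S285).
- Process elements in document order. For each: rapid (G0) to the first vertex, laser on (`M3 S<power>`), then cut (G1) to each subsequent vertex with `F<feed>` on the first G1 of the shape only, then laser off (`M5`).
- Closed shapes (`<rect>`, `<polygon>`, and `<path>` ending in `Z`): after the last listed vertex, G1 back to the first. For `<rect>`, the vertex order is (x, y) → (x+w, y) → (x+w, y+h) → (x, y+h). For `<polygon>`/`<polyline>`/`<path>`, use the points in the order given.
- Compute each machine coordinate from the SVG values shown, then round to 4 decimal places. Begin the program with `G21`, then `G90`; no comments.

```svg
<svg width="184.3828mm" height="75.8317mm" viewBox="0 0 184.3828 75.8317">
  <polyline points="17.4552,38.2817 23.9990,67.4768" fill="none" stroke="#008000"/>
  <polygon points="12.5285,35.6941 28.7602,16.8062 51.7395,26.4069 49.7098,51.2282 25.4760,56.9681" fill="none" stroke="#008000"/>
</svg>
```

G21
G90
G0 X17.4552 Y37.5500
M3 S285
G1 X23.9990 Y8.3549 F4431
M5
G0 X12.5285 Y40.1376
M3 S285
G1 X28.7602 Y59.0255 F4431
G1 X51.7395 Y49.4248
G1 X49.7098 Y24.6035
G1 X25.4760 Y18.8636
G1 X12.5285 Y40.1376
M5

Since the viewBox matches the mm dimensions, user units are millimetres directly. The only transform is the Y-flip y_m = 75.8317 − y_svg.

Shape 1 is a line segment drawn with `<polyline>`. Its stroke #008000 means engrave at S285, F4431. After flipping Y the toolpath is (17.4552,37.5500) → (23.9990,8.3549).

Shape 2 is a regular polygon drawn with `<polygon>`. Its stroke #008000 means engrave at S285, F4431. After flipping Y the toolpath is (12.5285,40.1376) → (28.7602,59.0255) → (51.7395,49.4248) → (49.7098,24.6035) → (25.4760,18.8636) → (12.5285,40.1376), returning to the start.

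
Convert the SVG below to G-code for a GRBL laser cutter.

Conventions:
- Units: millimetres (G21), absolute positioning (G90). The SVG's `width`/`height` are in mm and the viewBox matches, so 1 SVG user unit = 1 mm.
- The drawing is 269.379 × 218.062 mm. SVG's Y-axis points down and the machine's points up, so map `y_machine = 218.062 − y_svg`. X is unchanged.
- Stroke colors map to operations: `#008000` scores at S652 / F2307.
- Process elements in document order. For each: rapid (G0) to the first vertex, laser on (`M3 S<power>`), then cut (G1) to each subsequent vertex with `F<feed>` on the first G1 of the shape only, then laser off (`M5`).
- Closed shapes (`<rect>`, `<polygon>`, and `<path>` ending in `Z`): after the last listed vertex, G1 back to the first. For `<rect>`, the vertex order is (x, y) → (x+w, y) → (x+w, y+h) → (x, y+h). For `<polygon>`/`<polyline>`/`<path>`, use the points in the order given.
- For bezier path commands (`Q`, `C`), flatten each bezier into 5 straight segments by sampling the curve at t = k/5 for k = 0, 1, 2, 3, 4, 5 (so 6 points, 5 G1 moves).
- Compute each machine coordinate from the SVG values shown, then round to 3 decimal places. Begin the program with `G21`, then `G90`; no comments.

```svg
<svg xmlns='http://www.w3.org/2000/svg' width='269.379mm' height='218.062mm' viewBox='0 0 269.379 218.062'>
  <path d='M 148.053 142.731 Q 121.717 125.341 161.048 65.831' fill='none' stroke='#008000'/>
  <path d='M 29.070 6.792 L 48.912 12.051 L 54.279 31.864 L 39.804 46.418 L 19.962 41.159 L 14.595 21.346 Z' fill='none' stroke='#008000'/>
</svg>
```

G21
G90
G0 X148.053 Y75.331
M3 S652
G1 X140.145 Y83.972 F2307
G1 X137.491 Y95.982
G1 X140.090 Y111.362
G1 X147.942 Y130.112
G1 X161.048 Y152.231
M5
G0 X29.070 Y211.270
M3 S652
G1 X48.912 Y206.011 F2307
G1 X54.279 Y186.198
G1 X39.804 Y171.644
G1 X19.962 Y176.903
G1 X14.595 Y196.716
G1 X29.070 Y211.270
M5

viewBox `0 0 269.379 218.062` with mm width/height → 1 unit = 1 mm. Flip: y_m = 218.062 − y_svg.

**Shape 1** — `<path>` quadratic bezier, stroke `#008000` → score (S652, F2307). Control points (SVG): P0=(148.053,142.731), P1=(121.717,125.341), P2=(161.048,65.831); sampled at t=k/5. Machine vertices: (148.053,75.331) → (140.145,83.972) → (137.491,95.982) → (140.090,111.362) → (147.942,130.112) → (161.048,152.231). Open path.

**Shape 2** — `<path>` regular polygon, stroke `#008000` → score (S652, F2307). Machine vertices: (29.070,211.270) → (48.912,206.011) → (54.279,186.198) → (39.804,171.644) → (19.962,176.903) → (14.595,196.716) → (29.070,211.270). Closed: final G1 returns to the first vertex.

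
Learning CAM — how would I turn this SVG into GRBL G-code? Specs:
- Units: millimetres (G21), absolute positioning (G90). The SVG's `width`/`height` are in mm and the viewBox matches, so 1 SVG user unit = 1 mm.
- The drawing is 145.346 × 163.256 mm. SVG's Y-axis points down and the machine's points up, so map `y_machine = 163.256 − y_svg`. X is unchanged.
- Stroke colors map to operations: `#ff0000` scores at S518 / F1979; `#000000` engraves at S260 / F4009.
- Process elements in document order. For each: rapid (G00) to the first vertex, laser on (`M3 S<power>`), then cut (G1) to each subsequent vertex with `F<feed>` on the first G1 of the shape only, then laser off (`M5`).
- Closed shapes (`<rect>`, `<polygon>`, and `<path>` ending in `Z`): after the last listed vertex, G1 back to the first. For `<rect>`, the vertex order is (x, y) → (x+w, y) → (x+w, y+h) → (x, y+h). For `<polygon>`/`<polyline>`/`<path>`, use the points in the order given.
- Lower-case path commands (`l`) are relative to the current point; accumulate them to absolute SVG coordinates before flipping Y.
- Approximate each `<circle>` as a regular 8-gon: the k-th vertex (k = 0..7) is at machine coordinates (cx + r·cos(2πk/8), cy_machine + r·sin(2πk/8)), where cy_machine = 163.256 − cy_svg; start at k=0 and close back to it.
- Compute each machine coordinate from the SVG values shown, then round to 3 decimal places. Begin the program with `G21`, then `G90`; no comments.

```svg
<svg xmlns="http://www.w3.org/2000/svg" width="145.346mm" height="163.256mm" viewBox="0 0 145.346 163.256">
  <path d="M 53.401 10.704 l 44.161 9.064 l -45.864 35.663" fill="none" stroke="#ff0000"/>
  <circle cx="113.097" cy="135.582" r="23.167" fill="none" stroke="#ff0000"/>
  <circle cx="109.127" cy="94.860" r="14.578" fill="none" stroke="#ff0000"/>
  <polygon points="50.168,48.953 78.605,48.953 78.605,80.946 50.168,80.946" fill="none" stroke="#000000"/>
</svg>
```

G21
G90
G00 X53.401 Y152.552
M3 S518
G1 X97.562 Y143.488 F1979
G1 X51.698 Y107.825
M5
G00 X136.264 Y27.674
M3 S518
G1 X129.479 Y44.056 F1979
G1 X113.097 Y50.841
G1 X96.715 Y44.056
G1 X89.930 Y27.674
G1 X96.715 Y11.292
G1 X113.097 Y4.507
G1 X129.479 Y11.292
G1 X136.264 Y27.674
M5
G00 X123.705 Y68.396
M3 S518
G1 X119.435 Y78.704 F1979
G1 X109.127 Y82.974
G1 X98.819 Y78.704
G1 X94.549 Y68.396
G1 X98.819 Y58.088
G1 X109.127 Y53.818
G1 X119.435 Y58.088
G1 X123.705 Y68.396
M5
G00 X50.168 Y114.303
M3 S260
G1 X78.605 Y114.303 F4009
G1 X78.605 Y82.310
G1 X50.168 Y82.310
G1 X50.168 Y114.303
M5

viewBox `0 0 145.346 163.256` with mm width/height → 1 unit = 1 mm. Flip: y_m = 163.256 − y_svg.

**Shape 1** — `<path>` open polyline, stroke `#ff0000` → score (S518, F1979). Machine vertices: (53.401,152.552) → (97.562,143.488) → (51.698,107.825). Open path.

**Shape 2** — `<circle>` circle, stroke `#ff0000` → score (S518, F1979). Machine vertices: (136.264,27.674) → (129.479,44.056) → (113.097,50.841) → (96.715,44.056) → (89.930,27.674) → (96.715,11.292) → (113.097,4.507) → (129.479,11.292) → (136.264,27.674). Closed: final G1 returns to the first vertex.

**Shape 3** — `<circle>` circle, stroke `#ff0000` → score (S518, F1979). Machine vertices: (123.705,68.396) → (119.435,78.704) → (109.127,82.974) → (98.819,78.704) → (94.549,68.396) → (98.819,58.088) → (109.127,53.818) → (119.435,58.088) → (123.705,68.396). Closed: final G1 returns to the first vertex.

**Shape 4** — `<polygon>` rectangle, stroke `#000000` → engrave (S260, F4009). Machine vertices: (50.168,114.303) → (78.605,114.303) → (78.605,82.310) → (50.168,82.310) → (50.168,114.303). Closed: final G1 returns to the first vertex.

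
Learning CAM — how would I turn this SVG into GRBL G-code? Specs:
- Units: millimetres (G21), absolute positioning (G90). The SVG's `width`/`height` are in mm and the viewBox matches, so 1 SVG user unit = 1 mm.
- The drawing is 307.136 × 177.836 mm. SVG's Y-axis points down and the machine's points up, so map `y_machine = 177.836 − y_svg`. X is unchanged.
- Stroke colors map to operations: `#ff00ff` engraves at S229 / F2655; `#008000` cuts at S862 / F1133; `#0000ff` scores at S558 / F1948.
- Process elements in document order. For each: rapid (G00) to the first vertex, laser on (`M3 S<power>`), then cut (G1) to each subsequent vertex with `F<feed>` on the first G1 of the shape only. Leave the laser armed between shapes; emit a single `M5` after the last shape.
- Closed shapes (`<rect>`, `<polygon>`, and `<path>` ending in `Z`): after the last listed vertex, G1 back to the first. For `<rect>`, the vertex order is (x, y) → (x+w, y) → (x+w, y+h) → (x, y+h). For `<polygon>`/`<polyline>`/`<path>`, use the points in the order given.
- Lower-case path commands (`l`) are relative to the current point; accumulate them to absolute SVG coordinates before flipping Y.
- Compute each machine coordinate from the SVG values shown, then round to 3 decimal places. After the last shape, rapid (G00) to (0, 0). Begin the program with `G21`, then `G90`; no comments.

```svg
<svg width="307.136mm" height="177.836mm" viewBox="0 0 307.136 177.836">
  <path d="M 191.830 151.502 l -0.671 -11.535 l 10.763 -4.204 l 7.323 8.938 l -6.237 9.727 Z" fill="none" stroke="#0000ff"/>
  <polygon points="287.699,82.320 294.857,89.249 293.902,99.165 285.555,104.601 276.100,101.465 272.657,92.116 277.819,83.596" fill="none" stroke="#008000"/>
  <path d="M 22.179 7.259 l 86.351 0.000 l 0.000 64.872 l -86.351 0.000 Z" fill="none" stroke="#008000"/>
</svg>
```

viewBox `0 0 307.136 177.836` with mm width/height → 1 unit = 1 mm. Flip: y_m = 177.836 − y_svg.

**Shape 1** — `<path>` regular polygon, stroke `#0000ff` → score (S558, F1948). Machine vertices: (191.830,26.334) → (191.159,37.869) → (201.922,42.073) → (209.245,33.135) → (203.008,23.408) → (191.830,26.334). Closed: final G1 returns to the first vertex.

**Shape 2** — `<polygon>` regular polygon, stroke `#008000` → cut (S862, F1133). Machine vertices: (287.699,95.516) → (294.857,88.587) → (293.902,78.671) → (285.555,73.235) → (276.100,76.371) → (272.657,85.720) → (277.819,94.240) → (287.699,95.516). Closed: final G1 returns to the first vertex.

**Shape 3** — `<path>` rectangle, stroke `#008000` → cut (S862, F1133). Machine vertices: (22.179,170.577) → (108.530,170.577) → (108.530,105.705) → (22.179,105.705) → (22.179,170.577). Closed: final G1 returns to the first vertex.

G21
G90
G00 X191.830 Y26.334
M3 S558
G1 X191.159 Y37.869 F1948
G1 X201.922 Y42.073
G1 X209.245 Y33.135
G1 X203.008 Y23.408
G1 X191.830 Y26.334
G00 X287.699 Y95.516
M3 S862
G1 X294.857 Y88.587 F1133
G1 X293.902 Y78.671
G1 X285.555 Y73.235
G1 X276.100 Y76.371
G1 X272.657 Y85.720
G1 X277.819 Y94.240
G1 X287.699 Y95.516
G00 X22.179 Y170.577
M3 S862
G1 X108.530 Y170.577 F1133
G1 X108.530 Y105.705
G1 X22.179 Y105.705
G1 X22.179 Y170.577
M5
G00 X0.000 Y0.000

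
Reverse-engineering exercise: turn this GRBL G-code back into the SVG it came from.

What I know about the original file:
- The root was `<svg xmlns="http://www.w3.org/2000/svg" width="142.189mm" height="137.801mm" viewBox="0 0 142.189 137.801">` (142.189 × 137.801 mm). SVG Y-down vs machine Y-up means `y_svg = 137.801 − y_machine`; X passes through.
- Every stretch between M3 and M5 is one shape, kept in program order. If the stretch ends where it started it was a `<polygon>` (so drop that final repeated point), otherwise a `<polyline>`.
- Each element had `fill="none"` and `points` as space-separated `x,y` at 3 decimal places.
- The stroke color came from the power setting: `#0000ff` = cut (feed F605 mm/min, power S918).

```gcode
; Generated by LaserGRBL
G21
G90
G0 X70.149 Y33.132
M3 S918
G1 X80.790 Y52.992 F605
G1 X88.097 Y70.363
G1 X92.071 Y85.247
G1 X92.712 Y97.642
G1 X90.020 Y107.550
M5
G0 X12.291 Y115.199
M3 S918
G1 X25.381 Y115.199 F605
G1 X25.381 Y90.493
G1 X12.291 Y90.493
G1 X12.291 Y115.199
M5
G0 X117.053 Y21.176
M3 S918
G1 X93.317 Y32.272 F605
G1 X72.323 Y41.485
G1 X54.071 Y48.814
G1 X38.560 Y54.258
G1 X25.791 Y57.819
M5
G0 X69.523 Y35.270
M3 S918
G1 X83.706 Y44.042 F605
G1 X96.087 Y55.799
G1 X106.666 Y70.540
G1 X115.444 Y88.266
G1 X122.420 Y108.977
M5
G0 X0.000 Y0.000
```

Machine Y-up, SVG Y-down with viewBox height 137.801, so y_svg = 137.801 − y_machine; X carries over. Every run uses S918, so all elements get stroke `#0000ff` (cut).

Run 1: The run is open, so emit a `<polyline>` with points (Y-flipped): 70.149,104.669 80.790,84.809 88.097,67.438 92.071,52.554 92.712,40.159 90.020,30.251.

Run 2: The run returns to its start, so emit a `<polygon>` with points (Y-flipped): 12.291,22.602 25.381,22.602 25.381,47.308 12.291,47.308.

Run 3: The run is open, so emit a `<polyline>` with points (Y-flipped): 117.053,116.625 93.317,105.529 72.323,96.316 54.071,88.987 38.560,83.543 25.791,79.982.

Run 4: The run is open, so emit a `<polyline>` with points (Y-flipped): 69.523,102.531 83.706,93.759 96.087,82.002 106.666,67.261 115.444,49.535 122.420,28.824.

<svg xmlns="http://www.w3.org/2000/svg" width="142.189mm" height="137.801mm" viewBox="0 0 142.189 137.801">
  <polyline points="70.149,104.669 80.790,84.809 88.097,67.438 92.071,52.554 92.712,40.159 90.020,30.251" fill="none" stroke="#0000ff"/>
  <polygon points="12.291,22.602 25.381,22.602 25.381,47.308 12.291,47.308" fill="none" stroke="#0000ff"/>
  <polyline points="117.053,116.625 93.317,105.529 72.323,96.316 54.071,88.987 38.560,83.543 25.791,79.982" fill="none" stroke="#0000ff"/>
  <polyline points="69.523,102.531 83.706,93.759 96.087,82.002 106.666,67.261 115.444,49.535 122.420,28.824" fill="none" stroke="#0000ff"/>
</svg>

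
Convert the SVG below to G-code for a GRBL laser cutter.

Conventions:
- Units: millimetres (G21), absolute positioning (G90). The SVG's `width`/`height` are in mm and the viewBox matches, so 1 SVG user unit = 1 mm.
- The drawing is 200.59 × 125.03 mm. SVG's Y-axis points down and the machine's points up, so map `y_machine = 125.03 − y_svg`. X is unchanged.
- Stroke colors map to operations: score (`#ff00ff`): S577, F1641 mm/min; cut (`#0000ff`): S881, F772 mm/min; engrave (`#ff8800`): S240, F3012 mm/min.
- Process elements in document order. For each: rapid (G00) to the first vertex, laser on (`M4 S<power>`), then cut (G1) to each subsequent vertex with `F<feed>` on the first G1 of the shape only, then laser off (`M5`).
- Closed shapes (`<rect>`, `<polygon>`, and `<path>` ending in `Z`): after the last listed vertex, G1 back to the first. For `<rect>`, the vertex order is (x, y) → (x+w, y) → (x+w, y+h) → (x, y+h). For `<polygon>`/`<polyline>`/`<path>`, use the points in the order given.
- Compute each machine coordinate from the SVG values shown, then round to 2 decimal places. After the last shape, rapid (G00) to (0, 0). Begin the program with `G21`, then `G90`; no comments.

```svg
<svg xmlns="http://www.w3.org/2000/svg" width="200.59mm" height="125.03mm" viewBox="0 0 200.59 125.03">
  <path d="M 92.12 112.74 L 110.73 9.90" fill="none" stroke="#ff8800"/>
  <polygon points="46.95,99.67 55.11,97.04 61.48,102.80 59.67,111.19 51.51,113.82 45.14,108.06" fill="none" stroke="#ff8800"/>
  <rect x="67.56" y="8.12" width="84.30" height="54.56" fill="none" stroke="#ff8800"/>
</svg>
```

1 u = 1 mm; y_m = 125.03 − y.

[1] `<path>` line segment, #ff8800→engrave S240 F3012: (92.12,12.29) → (110.73,115.13)

[2] `<polygon>` regular polygon, #ff8800→engrave S240 F3012: (46.95,25.36) → (55.11,27.99) → (61.48,22.23) → (59.67,13.84) → (51.51,11.21) → (45.14,16.97) → (46.95,25.36) (closed)

[3] `<rect>` rectangle, #ff8800→engrave S240 F3012: (67.56,116.91) → (151.86,116.91) → (151.86,62.35) → (67.56,62.35) → (67.56,116.91) (closed)

G21
G90
G00 X92.12 Y12.29
M4 S240
G1 X110.73 Y115.13 F3012
M5
G00 X46.95 Y25.36
M4 S240
G1 X55.11 Y27.99 F3012
G1 X61.48 Y22.23
G1 X59.67 Y13.84
G1 X51.51 Y11.21
G1 X45.14 Y16.97
G1 X46.95 Y25.36
M5
G00 X67.56 Y116.91
M4 S240
G1 X151.86 Y116.91 F3012
G1 X151.86 Y62.35
G1 X67.56 Y62.35
G1 X67.56 Y116.91
M5
G00 X0.00 Y0.00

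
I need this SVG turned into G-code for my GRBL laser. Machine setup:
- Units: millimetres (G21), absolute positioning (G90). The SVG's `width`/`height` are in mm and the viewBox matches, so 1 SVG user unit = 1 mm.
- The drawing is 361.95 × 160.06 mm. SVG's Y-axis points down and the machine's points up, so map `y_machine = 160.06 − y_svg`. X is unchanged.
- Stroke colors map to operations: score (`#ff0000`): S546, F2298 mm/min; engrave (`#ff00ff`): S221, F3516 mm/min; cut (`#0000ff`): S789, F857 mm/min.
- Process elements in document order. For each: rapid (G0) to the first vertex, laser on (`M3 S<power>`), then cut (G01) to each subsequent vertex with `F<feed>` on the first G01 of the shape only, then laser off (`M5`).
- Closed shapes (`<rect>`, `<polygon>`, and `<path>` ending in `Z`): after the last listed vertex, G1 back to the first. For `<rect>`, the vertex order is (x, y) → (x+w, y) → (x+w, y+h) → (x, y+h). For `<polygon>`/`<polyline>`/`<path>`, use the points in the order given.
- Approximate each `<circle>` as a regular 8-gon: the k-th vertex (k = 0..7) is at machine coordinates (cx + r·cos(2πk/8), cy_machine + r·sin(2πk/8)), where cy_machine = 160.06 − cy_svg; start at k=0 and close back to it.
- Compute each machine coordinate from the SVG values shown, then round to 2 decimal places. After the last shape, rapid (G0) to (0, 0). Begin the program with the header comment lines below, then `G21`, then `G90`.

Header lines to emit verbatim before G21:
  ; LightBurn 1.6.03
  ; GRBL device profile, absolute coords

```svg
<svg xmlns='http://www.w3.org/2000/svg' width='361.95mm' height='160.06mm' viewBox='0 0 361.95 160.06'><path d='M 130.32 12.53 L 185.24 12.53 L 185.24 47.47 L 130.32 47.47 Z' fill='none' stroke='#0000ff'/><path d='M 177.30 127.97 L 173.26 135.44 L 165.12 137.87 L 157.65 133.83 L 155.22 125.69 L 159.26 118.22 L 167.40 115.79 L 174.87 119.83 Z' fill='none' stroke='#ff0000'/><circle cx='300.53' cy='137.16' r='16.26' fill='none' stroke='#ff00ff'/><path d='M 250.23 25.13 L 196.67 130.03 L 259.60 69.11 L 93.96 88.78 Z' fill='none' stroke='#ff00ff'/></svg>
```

; LightBurn 1.6.03
; GRBL device profile, absolute coords
G21
G90
G0 X130.32 Y147.53
M3 S789
G01 X185.24 Y147.53 F857
G01 X185.24 Y112.59
G01 X130.32 Y112.59
G01 X130.32 Y147.53
M5
G0 X177.30 Y32.09
M3 S546
G01 X173.26 Y24.62 F2298
G01 X165.12 Y22.19
G01 X157.65 Y26.23
G01 X155.22 Y34.37
G01 X159.26 Y41.84
G01 X167.40 Y44.27
G01 X174.87 Y40.23
G01 X177.30 Y32.09
M5
G0 X316.79 Y22.90
M3 S221
G01 X312.03 Y34.40 F3516
G01 X300.53 Y39.16
G01 X289.03 Y34.40
G01 X284.27 Y22.90
G01 X289.03 Y11.40
G01 X300.53 Y6.64
G01 X312.03 Y11.40
G01 X316.79 Y22.90
M5
G0 X250.23 Y134.93
M3 S221
G01 X196.67 Y30.03 F3516
G01 X259.60 Y90.95
G01 X93.96 Y71.28
G01 X250.23 Y134.93
M5
G0 X0.00 Y0.00

viewBox `0 0 361.95 160.06` with mm width/height → 1 unit = 1 mm. Flip: y_m = 160.06 − y_svg.

**Shape 1** — `<path>` rectangle, stroke `#0000ff` → cut (S789, F857). Machine vertices: (130.32,147.53) → (185.24,147.53) → (185.24,112.59) → (130.32,112.59) → (130.32,147.53). Closed: final G1 returns to the first vertex.

**Shape 2** — `<path>` regular polygon, stroke `#ff0000` → score (S546, F2298). Machine vertices: (177.30,32.09) → (173.26,24.62) → (165.12,22.19) → (157.65,26.23) → (155.22,34.37) → (159.26,41.84) → (167.40,44.27) → (174.87,40.23) → (177.30,32.09). Closed: final G1 returns to the first vertex.

**Shape 3** — `<circle>` circle, stroke `#ff00ff` → engrave (S221, F3516). Machine vertices: (316.79,22.90) → (312.03,34.40) → (300.53,39.16) → (289.03,34.40) → (284.27,22.90) → (289.03,11.40) → (300.53,6.64) → (312.03,11.40) → (316.79,22.90). Closed: final G1 returns to the first vertex.

**Shape 4** — `<path>` closed polygon, stroke `#ff00ff` → engrave (S221, F3516). Machine vertices: (250.23,134.93) → (196.67,30.03) → (259.60,90.95) → (93.96,71.28) → (250.23,134.93). Closed: final G1 returns to the first vertex.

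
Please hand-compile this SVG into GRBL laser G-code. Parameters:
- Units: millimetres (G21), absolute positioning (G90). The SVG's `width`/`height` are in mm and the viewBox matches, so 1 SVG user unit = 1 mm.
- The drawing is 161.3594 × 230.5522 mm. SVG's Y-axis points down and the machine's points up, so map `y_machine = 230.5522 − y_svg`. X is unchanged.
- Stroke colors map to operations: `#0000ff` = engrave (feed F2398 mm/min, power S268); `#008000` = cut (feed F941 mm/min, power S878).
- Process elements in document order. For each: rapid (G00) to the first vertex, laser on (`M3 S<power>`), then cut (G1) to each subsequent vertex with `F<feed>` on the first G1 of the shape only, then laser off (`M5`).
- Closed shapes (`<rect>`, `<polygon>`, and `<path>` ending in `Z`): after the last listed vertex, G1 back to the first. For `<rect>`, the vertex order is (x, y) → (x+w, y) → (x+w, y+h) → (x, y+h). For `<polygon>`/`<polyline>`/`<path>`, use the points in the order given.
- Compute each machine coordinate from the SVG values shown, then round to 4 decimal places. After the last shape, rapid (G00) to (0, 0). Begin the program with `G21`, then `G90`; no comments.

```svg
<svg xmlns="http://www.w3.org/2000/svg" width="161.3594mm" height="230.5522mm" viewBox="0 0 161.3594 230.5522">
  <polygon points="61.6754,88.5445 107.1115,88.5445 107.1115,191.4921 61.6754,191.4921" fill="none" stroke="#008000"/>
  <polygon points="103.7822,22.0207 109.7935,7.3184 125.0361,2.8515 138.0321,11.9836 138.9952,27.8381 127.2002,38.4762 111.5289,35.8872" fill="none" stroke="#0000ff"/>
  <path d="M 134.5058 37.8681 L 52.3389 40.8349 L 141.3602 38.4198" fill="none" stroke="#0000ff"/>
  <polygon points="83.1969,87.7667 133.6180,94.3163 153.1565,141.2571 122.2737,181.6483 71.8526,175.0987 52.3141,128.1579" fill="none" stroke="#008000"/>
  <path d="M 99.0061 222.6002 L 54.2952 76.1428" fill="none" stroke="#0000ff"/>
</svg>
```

G21
G90
G00 X61.6754 Y142.0077
M3 S878
G1 X107.1115 Y142.0077 F941
G1 X107.1115 Y39.0601
G1 X61.6754 Y39.0601
G1 X61.6754 Y142.0077
M5
G00 X103.7822 Y208.5315
M3 S268
G1 X109.7935 Y223.2338 F2398
G1 X125.0361 Y227.7007
G1 X138.0321 Y218.5686
G1 X138.9952 Y202.7141
G1 X127.2002 Y192.0760
G1 X111.5289 Y194.6650
G1 X103.7822 Y208.5315
M5
G00 X134.5058 Y192.6841
M3 S268
G1 X52.3389 Y189.7173 F2398
G1 X141.3602 Y192.1324
M5
G00 X83.1969 Y142.7855
M3 S878
G1 X133.6180 Y136.2359 F941
G1 X153.1565 Y89.2951
G1 X122.2737 Y48.9039
G1 X71.8526 Y55.4535
G1 X52.3141 Y102.3943
G1 X83.1969 Y142.7855
M5
G00 X99.0061 Y7.9520
M3 S268
G1 X54.2952 Y154.4094 F2398
M5
G00 X0.0000 Y0.0000

viewBox `0 0 161.3594 230.5522` with mm width/height → 1 unit = 1 mm. Flip: y_m = 230.5522 − y_svg.

**Shape 1** — `<polygon>` rectangle, stroke `#008000` → cut (S878, F941). Machine vertices: (61.6754,142.0077) → (107.1115,142.0077) → (107.1115,39.0601) → (61.6754,39.0601) → (61.6754,142.0077). Closed: final G1 returns to the first vertex.

**Shape 2** — `<polygon>` regular polygon, stroke `#0000ff` → engrave (S268, F2398). Machine vertices: (103.7822,208.5315) → (109.7935,223.2338) → (125.0361,227.7007) → (138.0321,218.5686) → (138.9952,202.7141) → (127.2002,192.0760) → (111.5289,194.6650) → (103.7822,208.5315). Closed: final G1 returns to the first vertex.

**Shape 3** — `<path>` open polyline, stroke `#0000ff` → engrave (S268, F2398). Machine vertices: (134.5058,192.6841) → (52.3389,189.7173) → (141.3602,192.1324). Open path.

**Shape 4** — `<polygon>` regular polygon, stroke `#008000` → cut (S878, F941). Machine vertices: (83.1969,142.7855) → (133.6180,136.2359) → (153.1565,89.2951) → (122.2737,48.9039) → (71.8526,55.4535) → (52.3141,102.3943) → (83.1969,142.7855). Closed: final G1 returns to the first vertex.

**Shape 5** — `<path>` line segment, stroke `#0000ff` → engrave (S268, F2398). Machine vertices: (99.0061,7.9520) → (54.2952,154.4094). Open path.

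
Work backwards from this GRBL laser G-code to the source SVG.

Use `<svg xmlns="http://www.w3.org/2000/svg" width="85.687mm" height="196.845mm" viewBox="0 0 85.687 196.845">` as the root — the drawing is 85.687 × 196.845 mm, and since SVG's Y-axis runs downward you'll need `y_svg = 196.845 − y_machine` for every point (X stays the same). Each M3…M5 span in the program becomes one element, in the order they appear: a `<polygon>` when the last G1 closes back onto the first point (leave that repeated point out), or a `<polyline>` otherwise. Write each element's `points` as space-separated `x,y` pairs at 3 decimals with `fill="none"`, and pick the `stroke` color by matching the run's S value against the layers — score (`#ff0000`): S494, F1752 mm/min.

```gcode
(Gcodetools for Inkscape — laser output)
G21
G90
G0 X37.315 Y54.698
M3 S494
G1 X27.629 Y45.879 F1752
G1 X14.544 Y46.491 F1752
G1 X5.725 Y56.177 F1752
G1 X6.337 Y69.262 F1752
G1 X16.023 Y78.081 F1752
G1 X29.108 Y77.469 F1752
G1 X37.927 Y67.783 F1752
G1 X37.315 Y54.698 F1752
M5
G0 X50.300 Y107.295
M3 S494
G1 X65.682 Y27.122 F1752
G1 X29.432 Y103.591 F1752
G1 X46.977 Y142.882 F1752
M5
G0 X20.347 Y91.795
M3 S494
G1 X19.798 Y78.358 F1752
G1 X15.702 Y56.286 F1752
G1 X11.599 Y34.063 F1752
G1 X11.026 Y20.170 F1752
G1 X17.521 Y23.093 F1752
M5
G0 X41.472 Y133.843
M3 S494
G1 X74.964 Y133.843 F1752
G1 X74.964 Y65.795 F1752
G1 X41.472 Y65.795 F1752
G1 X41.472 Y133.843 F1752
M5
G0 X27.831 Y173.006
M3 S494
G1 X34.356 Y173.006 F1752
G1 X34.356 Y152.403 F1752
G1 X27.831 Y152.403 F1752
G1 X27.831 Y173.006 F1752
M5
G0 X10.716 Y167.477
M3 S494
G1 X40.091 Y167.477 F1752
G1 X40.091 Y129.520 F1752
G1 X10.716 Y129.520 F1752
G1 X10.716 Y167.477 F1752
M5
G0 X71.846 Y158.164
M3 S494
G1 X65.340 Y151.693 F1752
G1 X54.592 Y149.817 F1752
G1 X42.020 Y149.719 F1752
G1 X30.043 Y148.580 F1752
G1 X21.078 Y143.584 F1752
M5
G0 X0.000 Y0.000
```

<svg xmlns="http://www.w3.org/2000/svg" width="85.687mm" height="196.845mm" viewBox="0 0 85.687 196.845">
  <polygon points="37.315,142.147 27.629,150.966 14.544,150.354 5.725,140.668 6.337,127.583 16.023,118.764 29.108,119.376 37.927,129.062" fill="none" stroke="#ff0000"/>
  <polyline points="50.300,89.550 65.682,169.723 29.432,93.254 46.977,53.963" fill="none" stroke="#ff0000"/>
  <polyline points="20.347,105.050 19.798,118.487 15.702,140.559 11.599,162.782 11.026,176.675 17.521,173.752" fill="none" stroke="#ff0000"/>
  <polygon points="41.472,63.002 74.964,63.002 74.964,131.050 41.472,131.050" fill="none" stroke="#ff0000"/>
  <polygon points="27.831,23.839 34.356,23.839 34.356,44.442 27.831,44.442" fill="none" stroke="#ff0000"/>
  <polygon points="10.716,29.368 40.091,29.368 40.091,67.325 10.716,67.325" fill="none" stroke="#ff0000"/>
  <polyline points="71.846,38.681 65.340,45.152 54.592,47.028 42.020,47.126 30.043,48.265 21.078,53.261" fill="none" stroke="#ff0000"/>
</svg>

Each laser-on run becomes one SVG element. Flip Y back into SVG space with y_svg = 196.845 − y_machine. Every run uses S494, so all elements get stroke `#ff0000` (score).

Run 1: The run returns to its start, so emit a `<polygon>` with points (Y-flipped): 37.315,142.147 27.629,150.966 14.544,150.354 5.725,140.668 6.337,127.583 16.023,118.764 29.108,119.376 37.927,129.062.

Run 2: The run is open, so emit a `<polyline>` with points (Y-flipped): 50.300,89.550 65.682,169.723 29.432,93.254 46.977,53.963.

Run 3: The run is open, so emit a `<polyline>` with points (Y-flipped): 20.347,105.050 19.798,118.487 15.702,140.559 11.599,162.782 11.026,176.675 17.521,173.752.

Run 4: The run returns to its start, so emit a `<polygon>` with points (Y-flipped): 41.472,63.002 74.964,63.002 74.964,131.050 41.472,131.050.

Run 5: The run returns to its start, so emit a `<polygon>` with points (Y-flipped): 27.831,23.839 34.356,23.839 34.356,44.442 27.831,44.442.

Run 6: The run returns to its start, so emit a `<polygon>` with points (Y-flipped): 10.716,29.368 40.091,29.368 40.091,67.325 10.716,67.325.

Run 7: The run is open, so emit a `<polyline>` with points (Y-flipped): 71.846,38.681 65.340,45.152 54.592,47.028 42.020,47.126 30.043,48.265 21.078,53.261.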